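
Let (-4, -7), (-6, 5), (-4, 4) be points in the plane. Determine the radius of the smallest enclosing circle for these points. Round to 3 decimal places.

Call the three points A, B, C in the order given.
Side lengths²: AB² = 148, AC² = 121, BC² = 5.
Since AB² = 148 ≥ 121 + 5 = 126, the angle opposite AB is not acute, so the smallest enclosing circle has AB as diameter.
Centre = midpoint of AB = (-5, -1), r² = 148/4 = 37.
r = √37 ≈ 6.083.

6.083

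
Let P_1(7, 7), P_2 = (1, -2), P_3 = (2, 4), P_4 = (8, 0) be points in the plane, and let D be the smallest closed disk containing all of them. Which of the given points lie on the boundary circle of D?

P_1, P_2

The farthest pair is P_1–P_2 with squared distance 117. The circle on this segment as diameter has centre (4, 2.5) and r² = 117/4 = 29.25.
Check P_3: distance² to centre = 6.25 ≤ 29.25, so it lies inside.
All remaining points lie in this disk, and no smaller disk contains both endpoints, so this is the minimum enclosing circle.
The points at distance exactly r from the centre are P_1, P_2 — 2 points.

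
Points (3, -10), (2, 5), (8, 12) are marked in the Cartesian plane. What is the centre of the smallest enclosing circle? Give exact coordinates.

Call the three points A, B, C in the order given.
Side lengths²: AB² = 226, AC² = 509, BC² = 85.
Since AC² = 509 ≥ 226 + 85 = 311, the angle opposite AC is not acute, so the smallest enclosing circle has AC as diameter.
Centre = midpoint of AC = (5.5, 1), r² = 509/4 = 127.25.
Centre = (5.5, 1).

(5.5, 1)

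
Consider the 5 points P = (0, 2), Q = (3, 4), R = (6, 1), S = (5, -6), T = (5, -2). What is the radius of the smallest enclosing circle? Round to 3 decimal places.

The minimum enclosing circle of a finite set is fixed by two of the points (as a diameter) or three (as a circumcircle).
The farthest pair is Q–S with squared distance 104. The circle on this segment as diameter has centre (4, -1) and r² = 104/4 = 26.
Check P: distance² to centre = 25 ≤ 26, so it lies inside.
All remaining points lie in this disk, and no smaller disk contains both endpoints, so this is the minimum enclosing circle.
r = √26 ≈ 5.099.

5.099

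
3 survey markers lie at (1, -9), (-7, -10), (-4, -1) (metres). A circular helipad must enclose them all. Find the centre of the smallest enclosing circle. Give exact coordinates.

Call the three points A, B, C in the order given.
Side lengths²: AB² = 65, AC² = 89, BC² = 90.
Since BC² = 90 < 89 + 65 = 154, the triangle is acute, so the smallest enclosing circle is the circumcircle.
Circumcentre = (-157/46, -285/46), r² = 28925/1058.
Centre = (-157/46, -285/46).

(-157/46, -285/46)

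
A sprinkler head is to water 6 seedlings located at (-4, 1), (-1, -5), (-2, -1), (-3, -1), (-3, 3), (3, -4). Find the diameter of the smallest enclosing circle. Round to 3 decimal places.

The farthest pair is (-3, 3)–(3, -4) with squared distance 85. The circle on this segment as diameter has centre (0, -0.5) and r² = 85/4 = 21.25.
Check (-4, 1): distance² to centre = 18.25 ≤ 21.25, so it lies inside.
All remaining points lie in this disk, and no smaller disk contains both endpoints, so this is the minimum enclosing circle.
Diameter = 2r = 2√(21.25) ≈ 9.220.

9.220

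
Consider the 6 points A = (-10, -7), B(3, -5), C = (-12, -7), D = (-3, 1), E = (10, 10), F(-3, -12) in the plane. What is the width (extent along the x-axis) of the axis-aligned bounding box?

max x = 10, min x = -12, so width = 22.

22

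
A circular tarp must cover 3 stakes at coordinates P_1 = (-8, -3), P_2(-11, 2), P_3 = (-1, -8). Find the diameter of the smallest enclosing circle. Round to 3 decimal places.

Side lengths²: P_1P_2² = 34, P_1P_3² = 74, P_2P_3² = 200.
Since P_2P_3² = 200 ≥ 74 + 34 = 108, the angle opposite P_2P_3 is not acute, so the smallest enclosing circle has P_2P_3 as diameter.
Centre = midpoint of P_2P_3 = (-6, -3), r² = 200/4 = 50.
Diameter = 2r = 2√50 ≈ 14.142.

14.142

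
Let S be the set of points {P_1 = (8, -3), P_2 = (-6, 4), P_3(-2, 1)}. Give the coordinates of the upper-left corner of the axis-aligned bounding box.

x-range [-6, 8], y-range [-3, 4].
The upper-left corner is (-6, 4).

(-6, 4)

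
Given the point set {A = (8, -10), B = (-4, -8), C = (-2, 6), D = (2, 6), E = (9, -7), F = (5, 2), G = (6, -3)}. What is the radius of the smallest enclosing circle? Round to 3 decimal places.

9.434

The farthest pair is A–C with squared distance 356. The circle on this segment as diameter has centre (3, -2) and r² = 356/4 = 89.
Check B: distance² to centre = 85 ≤ 89, so it lies inside.
All remaining points lie in this disk, and no smaller disk contains both endpoints, so this is the minimum enclosing circle.
r = √89 ≈ 9.434.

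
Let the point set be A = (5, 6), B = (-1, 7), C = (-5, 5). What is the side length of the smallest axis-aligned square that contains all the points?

10

The bounding box has width 10 and height 2.
An axis-aligned square enclosing the set must have side ≥ max(width, height).
So the minimum side is max(10, 2) = 10.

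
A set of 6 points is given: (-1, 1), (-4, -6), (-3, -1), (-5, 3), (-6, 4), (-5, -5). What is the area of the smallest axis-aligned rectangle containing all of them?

x ranges over [-6, -1], width 5.
y ranges over [-6, 4], height 10.
Area = 5 × 10 = 50.

50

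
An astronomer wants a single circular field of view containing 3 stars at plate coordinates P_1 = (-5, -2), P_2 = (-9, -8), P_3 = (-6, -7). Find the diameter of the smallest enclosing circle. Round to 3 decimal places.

Side lengths²: P_1P_2² = 52, P_1P_3² = 26, P_2P_3² = 10.
Since P_1P_2² = 52 ≥ 26 + 10 = 36, the angle opposite P_1P_2 is not acute, so the smallest enclosing circle has P_1P_2 as diameter.
Centre = midpoint of P_1P_2 = (-7, -5), r² = 52/4 = 13.
Diameter = 2r = 2√13 ≈ 7.211.

7.211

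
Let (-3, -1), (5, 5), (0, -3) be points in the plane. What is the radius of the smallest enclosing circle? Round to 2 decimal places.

5.00

Call the three points A, B, C in the order given.
Side lengths²: AB² = 100, AC² = 13, BC² = 89.
Since AB² = 100 < 89 + 13 = 102, the triangle is acute, so the smallest enclosing circle is the circumcircle.
Circumcentre = (37/34, 32/17), r² = 28925/1156.
r = √(28925/1156) ≈ 5.00.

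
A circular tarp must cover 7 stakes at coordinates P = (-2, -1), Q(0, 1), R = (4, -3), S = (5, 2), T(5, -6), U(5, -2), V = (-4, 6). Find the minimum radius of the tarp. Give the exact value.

A smallest enclosing disk is always determined by at most three of the input points on its boundary.
The farthest pair is T–V with squared distance 225. The circle on this segment as diameter has centre (0.5, 0) and r² = 225/4 = 56.25.
Check P: distance² to centre = 7.25 ≤ 56.25, so it lies inside.
All remaining points lie in this disk, and no smaller disk contains both endpoints, so this is the minimum enclosing circle.
r = √(56.25) = 7.5.

7.5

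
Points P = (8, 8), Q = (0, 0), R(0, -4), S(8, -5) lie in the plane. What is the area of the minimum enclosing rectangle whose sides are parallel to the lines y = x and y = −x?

130

In coordinates u = x + y, v = x − y the rectangle is axis-aligned; the map (x,y)→(u,v) scales areas by 2.
u-values: 16, 0, -4, 3; range = 16 − (-4) = 20.
v-values: 0, 0, 4, 13; range = 13 − 0 = 13.
Area = (20 × 13) / 2 = 130.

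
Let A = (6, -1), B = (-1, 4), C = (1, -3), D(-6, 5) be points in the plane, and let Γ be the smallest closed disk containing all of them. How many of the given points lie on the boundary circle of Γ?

The farthest pair is A–D with squared distance 180. The circle on this segment as diameter has centre (0, 2) and r² = 180/4 = 45.
Check B: distance² to centre = 5 ≤ 45, so it lies inside.
All remaining points lie in this disk, and no smaller disk contains both endpoints, so this is the minimum enclosing circle.
The points at distance exactly r from the centre are A, D — 2 points.

2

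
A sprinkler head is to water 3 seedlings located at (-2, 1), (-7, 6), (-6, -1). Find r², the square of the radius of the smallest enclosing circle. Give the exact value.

Call the three points A, B, C in the order given.
Side lengths²: AB² = 50, AC² = 20, BC² = 50.
Since BC² = 50 < 50 + 20 = 70, the triangle is acute, so the smallest enclosing circle is the circumcircle.
Circumcentre = (-16/3, 8/3), r² = 125/9.

125/9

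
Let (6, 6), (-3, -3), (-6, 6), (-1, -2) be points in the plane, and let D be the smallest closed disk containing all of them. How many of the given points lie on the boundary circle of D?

3

A smallest enclosing disk is always determined by at most three of the input points on its boundary.
The minimum enclosing circle is determined by three boundary points: (6, 6), (-3, -3), (-6, 6).
Their circumcentre is (0, 3) with r² = 45.
The farthest remaining point (-1, -2) is at distance² 26 ≤ 45.
The points at distance exactly r from the centre are (6, 6), (-3, -3), (-6, 6) — 3 points.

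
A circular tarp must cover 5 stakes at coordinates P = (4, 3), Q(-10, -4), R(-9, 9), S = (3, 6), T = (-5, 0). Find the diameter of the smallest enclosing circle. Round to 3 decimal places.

16.697

The minimum enclosing circle is determined by three boundary points: P, Q, R.
Their circumcentre is (-4.3, 2.1) with r² = 69.7.
The farthest remaining point S is at distance² 68.5 ≤ 69.7.
Diameter = 2r = 2√(69.7) ≈ 16.697.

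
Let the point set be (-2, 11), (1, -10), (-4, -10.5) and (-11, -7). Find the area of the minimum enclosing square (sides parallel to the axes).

462.25

The bounding box has width 12 and height 21.5.
An axis-aligned square enclosing the set must have side ≥ max(width, height).
So the minimum side is max(12, 21.5) = 21.5.
Area = 21.5² = 462.25.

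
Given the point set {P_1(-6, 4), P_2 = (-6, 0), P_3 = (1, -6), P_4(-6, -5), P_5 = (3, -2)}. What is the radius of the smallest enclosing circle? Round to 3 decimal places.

6.103

The minimum enclosing circle of a finite set is fixed by two of the points (as a diameter) or three (as a circumcircle).
The farthest pair is P_1–P_3 with squared distance 149. The circle on this segment as diameter has centre (-2.5, -1) and r² = 149/4 = 37.25.
Check P_2: distance² to centre = 13.25 ≤ 37.25, so it lies inside.
All remaining points lie in this disk, and no smaller disk contains both endpoints, so this is the minimum enclosing circle.
r = √(37.25) ≈ 6.103.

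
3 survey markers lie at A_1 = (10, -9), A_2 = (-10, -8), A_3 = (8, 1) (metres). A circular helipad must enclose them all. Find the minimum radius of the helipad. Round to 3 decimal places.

Side lengths²: A_1A_2² = 401, A_1A_3² = 104, A_2A_3² = 405.
Since A_2A_3² = 405 < 401 + 104 = 505, the triangle is acute, so the smallest enclosing circle is the circumcircle.
Circumcentre = (3/22, -127/22), r² = 26065/242.
r = √(26065/242) ≈ 10.378.

10.378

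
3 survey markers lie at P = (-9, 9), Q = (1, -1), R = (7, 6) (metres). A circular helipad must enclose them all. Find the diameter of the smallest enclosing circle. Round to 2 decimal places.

Side lengths²: PQ² = 200, PR² = 265, QR² = 85.
Since PR² = 265 < 200 + 85 = 285, the triangle is acute, so the smallest enclosing circle is the circumcircle.
Circumcentre = (-29/26, 179/26), r² = 22525/338.
Diameter = 2r = 2√(22525/338) ≈ 16.33.

16.33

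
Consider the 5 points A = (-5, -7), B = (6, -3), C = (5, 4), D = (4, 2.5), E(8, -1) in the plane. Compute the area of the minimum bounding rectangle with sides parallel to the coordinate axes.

143

x ranges over [-5, 8], width 13.
y ranges over [-7, 4], height 11.
Area = 13 × 11 = 143.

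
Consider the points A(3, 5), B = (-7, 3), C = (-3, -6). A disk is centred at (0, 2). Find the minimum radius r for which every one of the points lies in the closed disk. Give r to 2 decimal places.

8.54

The required radius is the distance from (0, 2) to the farthest point.
Squared distances: 18, 50, 73.
Maximum is 73, attained at C.
r = √73 ≈ 8.54.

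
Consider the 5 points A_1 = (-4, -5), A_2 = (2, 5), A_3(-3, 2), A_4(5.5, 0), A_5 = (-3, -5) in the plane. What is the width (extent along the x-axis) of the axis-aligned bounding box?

max x = 5.5, min x = -4, so width = 9.5.

9.5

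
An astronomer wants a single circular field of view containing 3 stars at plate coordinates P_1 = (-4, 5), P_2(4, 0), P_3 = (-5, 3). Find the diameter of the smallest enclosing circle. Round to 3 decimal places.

9.530

Side lengths²: P_1P_2² = 89, P_1P_3² = 5, P_2P_3² = 90.
Since P_2P_3² = 90 < 89 + 5 = 94, the triangle is acute, so the smallest enclosing circle is the circumcircle.
Circumcentre = (-5/14, 27/14), r² = 2225/98.
Diameter = 2r = 2√(2225/98) ≈ 9.530.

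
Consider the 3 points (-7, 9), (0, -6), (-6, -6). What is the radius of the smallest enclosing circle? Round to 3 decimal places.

Call the three points A, B, C in the order given.
Side lengths²: AB² = 274, AC² = 226, BC² = 36.
Since AB² = 274 ≥ 226 + 36 = 262, the angle opposite AB is not acute, so the smallest enclosing circle has AB as diameter.
Centre = midpoint of AB = (-3.5, 1.5), r² = 274/4 = 68.5.
r = √(68.5) ≈ 8.276.

8.276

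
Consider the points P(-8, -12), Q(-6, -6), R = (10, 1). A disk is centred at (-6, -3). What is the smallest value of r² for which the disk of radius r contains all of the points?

272

The required radius is the distance from (-6, -3) to the farthest point.
Squared distances: 85, 9, 272.
Maximum is 272, attained at R.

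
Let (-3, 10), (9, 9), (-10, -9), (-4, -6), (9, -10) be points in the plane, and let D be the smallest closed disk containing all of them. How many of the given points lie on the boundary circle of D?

3

The minimum enclosing circle of a finite set is fixed by two of the points (as a diameter) or three (as a circumcircle).
The minimum enclosing circle is determined by three boundary points: (9, 9), (-10, -9), (9, -10).
Their circumcentre is (-1/38, -0.5) with r² = 123985/722.
The farthest remaining point (-3, 10) is at distance² 85985/722 ≤ 123985/722.
The points at distance exactly r from the centre are (9, 9), (-10, -9), (9, -10) — 3 points.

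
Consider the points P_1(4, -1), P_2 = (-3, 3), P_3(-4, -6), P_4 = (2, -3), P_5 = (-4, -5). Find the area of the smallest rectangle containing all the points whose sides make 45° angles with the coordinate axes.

71.5

In coordinates u = x + y, v = x − y the rectangle is axis-aligned; the map (x,y)→(u,v) scales areas by 2.
u-values: 3, 0, -10, -1, -9; range = 3 − (-10) = 13.
v-values: 5, -6, 2, 5, 1; range = 5 − (-6) = 11.
Area = (13 × 11) / 2 = 71.5.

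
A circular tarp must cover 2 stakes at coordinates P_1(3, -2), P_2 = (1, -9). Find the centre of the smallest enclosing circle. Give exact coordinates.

(2, -5.5)

The smallest circle enclosing two points has them as diameter endpoints.
Centre = midpoint = (2, -5.5); r² = |P_1P_2|²/4 = 53/4 = 13.25.
Centre = (2, -5.5).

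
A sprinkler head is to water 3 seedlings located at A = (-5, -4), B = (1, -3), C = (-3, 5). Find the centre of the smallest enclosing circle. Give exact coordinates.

(-34/13, 5/26)

Side lengths²: AB² = 37, AC² = 85, BC² = 80.
Since AC² = 85 < 80 + 37 = 117, the triangle is acute, so the smallest enclosing circle is the circumcircle.
Circumcentre = (-34/13, 5/26), r² = 15725/676.
Centre = (-34/13, 5/26).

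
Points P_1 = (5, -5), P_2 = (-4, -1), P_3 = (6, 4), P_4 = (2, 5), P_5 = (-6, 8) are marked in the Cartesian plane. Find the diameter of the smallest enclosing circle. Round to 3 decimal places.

17.029

The farthest pair is P_1–P_5 with squared distance 290. The circle on this segment as diameter has centre (-0.5, 1.5) and r² = 290/4 = 72.5.
Check P_2: distance² to centre = 18.5 ≤ 72.5, so it lies inside.
All remaining points lie in this disk, and no smaller disk contains both endpoints, so this is the minimum enclosing circle.
Diameter = 2r = 2√(72.5) ≈ 17.029.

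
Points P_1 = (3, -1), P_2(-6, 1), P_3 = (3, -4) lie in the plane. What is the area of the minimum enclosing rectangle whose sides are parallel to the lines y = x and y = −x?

49

In coordinates u = x + y, v = x − y the rectangle is axis-aligned; the map (x,y)→(u,v) scales areas by 2.
u-values: 2, -5, -1; range = 2 − (-5) = 7.
v-values: 4, -7, 7; range = 7 − (-7) = 14.
Area = (7 × 14) / 2 = 49.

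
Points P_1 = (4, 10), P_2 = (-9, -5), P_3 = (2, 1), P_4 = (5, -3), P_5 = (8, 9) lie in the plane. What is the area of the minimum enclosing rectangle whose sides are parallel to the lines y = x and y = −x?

In coordinates u = x + y, v = x − y the rectangle is axis-aligned; the map (x,y)→(u,v) scales areas by 2.
u-values: 14, -14, 3, 2, 17; range = 17 − (-14) = 31.
v-values: -6, -4, 1, 8, -1; range = 8 − (-6) = 14.
Area = (31 × 14) / 2 = 217.

217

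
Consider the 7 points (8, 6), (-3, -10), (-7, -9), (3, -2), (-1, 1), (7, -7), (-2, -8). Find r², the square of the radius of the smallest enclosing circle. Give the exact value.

By Welzl's lemma the MEC is supported by two points (diametrically opposite) or three points (on a circumcircle).
The farthest pair is (8, 6)–(-7, -9) with squared distance 450. The circle on this segment as diameter has centre (0.5, -1.5) and r² = 450/4 = 112.5.
Check (-3, -10): distance² to centre = 84.5 ≤ 112.5, so it lies inside.
All remaining points lie in this disk, and no smaller disk contains both endpoints, so this is the minimum enclosing circle.

112.5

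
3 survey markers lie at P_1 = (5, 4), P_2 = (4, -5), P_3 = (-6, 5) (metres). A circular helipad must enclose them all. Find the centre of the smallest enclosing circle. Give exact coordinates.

(-0.9, 0.1)

Side lengths²: P_1P_2² = 82, P_1P_3² = 122, P_2P_3² = 200.
Since P_2P_3² = 200 < 122 + 82 = 204, the triangle is acute, so the smallest enclosing circle is the circumcircle.
Circumcentre = (-0.9, 0.1), r² = 50.02.
Centre = (-0.9, 0.1).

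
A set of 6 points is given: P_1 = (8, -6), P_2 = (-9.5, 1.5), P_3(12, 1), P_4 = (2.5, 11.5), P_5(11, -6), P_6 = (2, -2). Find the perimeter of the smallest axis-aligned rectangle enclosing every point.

78

Width = max x − min x = 12 − (-9.5) = 21.5.
Height = max y − min y = 11.5 − (-6) = 17.5.
Perimeter = 2(21.5 + 17.5) = 78.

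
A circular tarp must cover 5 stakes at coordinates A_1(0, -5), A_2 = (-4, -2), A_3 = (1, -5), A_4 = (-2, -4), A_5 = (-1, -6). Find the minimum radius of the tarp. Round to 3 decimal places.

2.915

By Welzl's lemma the MEC is supported by two points (diametrically opposite) or three points (on a circumcircle).
The farthest pair is A_2–A_3 with squared distance 34. The circle on this segment as diameter has centre (-1.5, -3.5) and r² = 34/4 = 8.5.
Check A_1: distance² to centre = 4.5 ≤ 8.5, so it lies inside.
All remaining points lie in this disk, and no smaller disk contains both endpoints, so this is the minimum enclosing circle.
r = √(8.5) ≈ 2.915.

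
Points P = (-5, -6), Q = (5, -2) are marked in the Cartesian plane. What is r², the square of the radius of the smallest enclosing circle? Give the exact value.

The smallest circle enclosing two points has them as diameter endpoints.
Centre = midpoint = (0, -4); r² = |PQ|²/4 = 116/4 = 29.

29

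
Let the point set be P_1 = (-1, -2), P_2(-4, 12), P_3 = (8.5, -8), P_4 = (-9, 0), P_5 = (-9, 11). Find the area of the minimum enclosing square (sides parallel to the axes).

The bounding box has width 17.5 and height 20.
An axis-aligned square enclosing the set must have side ≥ max(width, height).
So the minimum side is max(17.5, 20) = 20.
Area = 20² = 400.

400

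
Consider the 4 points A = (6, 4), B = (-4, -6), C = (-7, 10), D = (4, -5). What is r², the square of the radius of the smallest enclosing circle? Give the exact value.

By Welzl's lemma the MEC is supported by two points (diametrically opposite) or three points (on a circumcircle).
The farthest pair is C–D with squared distance 346. The circle on this segment as diameter has centre (-1.5, 2.5) and r² = 346/4 = 86.5.
Check A: distance² to centre = 58.5 ≤ 86.5, so it lies inside.
All remaining points lie in this disk, and no smaller disk contains both endpoints, so this is the minimum enclosing circle.

86.5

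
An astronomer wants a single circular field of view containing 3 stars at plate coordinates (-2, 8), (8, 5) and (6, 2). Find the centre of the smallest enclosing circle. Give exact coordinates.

Call the three points A, B, C in the order given.
Side lengths²: AB² = 109, AC² = 100, BC² = 13.
Since AB² = 109 < 100 + 13 = 113, the triangle is acute, so the smallest enclosing circle is the circumcircle.
Circumcentre = (35/12, 56/9), r² = 35425/1296.
Centre = (35/12, 56/9).

(35/12, 56/9)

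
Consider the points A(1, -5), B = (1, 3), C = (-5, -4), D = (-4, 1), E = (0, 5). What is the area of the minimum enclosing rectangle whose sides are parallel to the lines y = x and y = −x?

In coordinates u = x + y, v = x − y the rectangle is axis-aligned; the map (x,y)→(u,v) scales areas by 2.
u-values: -4, 4, -9, -3, 5; range = 5 − (-9) = 14.
v-values: 6, -2, -1, -5, -5; range = 6 − (-5) = 11.
Area = (14 × 11) / 2 = 77.

77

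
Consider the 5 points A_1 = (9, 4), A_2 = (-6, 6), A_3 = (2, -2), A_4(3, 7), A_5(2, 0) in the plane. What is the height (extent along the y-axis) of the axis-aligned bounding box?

9

max y = 7, min y = -2, so height = 9.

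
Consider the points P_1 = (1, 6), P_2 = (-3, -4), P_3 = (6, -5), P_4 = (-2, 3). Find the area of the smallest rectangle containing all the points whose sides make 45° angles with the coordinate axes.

In coordinates u = x + y, v = x − y the rectangle is axis-aligned; the map (x,y)→(u,v) scales areas by 2.
u-values: 7, -7, 1, 1; range = 7 − (-7) = 14.
v-values: -5, 1, 11, -5; range = 11 − (-5) = 16.
Area = (14 × 16) / 2 = 112.

112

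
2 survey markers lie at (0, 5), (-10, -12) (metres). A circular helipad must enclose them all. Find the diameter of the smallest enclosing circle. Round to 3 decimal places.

The smallest circle enclosing two points has them as diameter endpoints.
Centre = midpoint = (-5, -3.5); r² = |(0, 5)−(-10, -12)|²/4 = 389/4 = 97.25.
Diameter = 2r = 2√(97.25) ≈ 19.723.

19.723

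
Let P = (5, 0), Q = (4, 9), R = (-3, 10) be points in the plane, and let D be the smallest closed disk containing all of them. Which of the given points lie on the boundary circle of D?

Side lengths²: PQ² = 82, PR² = 164, QR² = 50.
Since PR² = 164 ≥ 82 + 50 = 132, the angle opposite PR is not acute, so the smallest enclosing circle has PR as diameter.
Centre = midpoint of PR = (1, 5), r² = 164/4 = 41.
The points at distance exactly r from the centre are P, R — 2 points.

P, R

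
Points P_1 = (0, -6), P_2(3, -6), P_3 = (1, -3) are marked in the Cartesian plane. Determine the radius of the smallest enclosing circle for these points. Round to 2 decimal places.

1.90

Side lengths²: P_1P_2² = 9, P_1P_3² = 10, P_2P_3² = 13.
Since P_2P_3² = 13 < 10 + 9 = 19, the triangle is acute, so the smallest enclosing circle is the circumcircle.
Circumcentre = (1.5, -29/6), r² = 65/18.
r = √(65/18) ≈ 1.90.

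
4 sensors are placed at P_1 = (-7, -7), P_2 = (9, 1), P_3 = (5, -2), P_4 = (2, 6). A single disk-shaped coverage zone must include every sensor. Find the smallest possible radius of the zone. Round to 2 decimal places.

8.95

By Welzl's lemma the MEC is supported by two points (diametrically opposite) or three points (on a circumcircle).
The minimum enclosing circle is determined by three boundary points: P_1, P_2, P_4.
Their circumcentre is (16/17, -49/17) with r² = 23125/289.
The farthest remaining point P_3 is at distance² 4986/289 ≤ 23125/289.
r = √(23125/289) ≈ 8.95.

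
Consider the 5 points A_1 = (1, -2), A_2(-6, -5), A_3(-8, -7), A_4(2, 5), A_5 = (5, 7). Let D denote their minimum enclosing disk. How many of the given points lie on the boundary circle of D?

The farthest pair is A_3–A_5 with squared distance 365. The circle on this segment as diameter has centre (-1.5, 0) and r² = 365/4 = 91.25.
Check A_1: distance² to centre = 10.25 ≤ 91.25, so it lies inside.
All remaining points lie in this disk, and no smaller disk contains both endpoints, so this is the minimum enclosing circle.
The points at distance exactly r from the centre are A_3, A_5 — 2 points.

2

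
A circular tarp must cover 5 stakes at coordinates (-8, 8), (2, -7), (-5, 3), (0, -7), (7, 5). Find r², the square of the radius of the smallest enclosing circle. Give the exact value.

84.5

The minimum enclosing circle is determined by three boundary points: (-8, 8), (2, -7), (7, 5).
Their circumcentre is (-1.5, 1.5) with r² = 84.5.
The farthest remaining point (0, -7) is at distance² 74.5 ≤ 84.5.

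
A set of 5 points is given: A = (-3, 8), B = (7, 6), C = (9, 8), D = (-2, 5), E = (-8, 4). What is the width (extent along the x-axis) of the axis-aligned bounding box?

max x = 9, min x = -8, so width = 17.

17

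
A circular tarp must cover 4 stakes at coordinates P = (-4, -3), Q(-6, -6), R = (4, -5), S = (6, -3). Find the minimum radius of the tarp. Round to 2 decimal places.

A smallest enclosing disk is always determined by at most three of the input points on its boundary.
The farthest pair is Q–S with squared distance 153. The circle on this segment as diameter has centre (0, -4.5) and r² = 153/4 = 38.25.
Check P: distance² to centre = 18.25 ≤ 38.25, so it lies inside.
All remaining points lie in this disk, and no smaller disk contains both endpoints, so this is the minimum enclosing circle.
r = √(38.25) ≈ 6.18.

6.18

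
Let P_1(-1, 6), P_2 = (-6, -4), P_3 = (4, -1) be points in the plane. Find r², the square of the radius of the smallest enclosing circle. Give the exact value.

20165/578

Side lengths²: P_1P_2² = 125, P_1P_3² = 74, P_2P_3² = 109.
Since P_1P_2² = 125 < 109 + 74 = 183, the triangle is acute, so the smallest enclosing circle is the circumcircle.
Circumcentre = (-61/34, 5/34), r² = 20165/578.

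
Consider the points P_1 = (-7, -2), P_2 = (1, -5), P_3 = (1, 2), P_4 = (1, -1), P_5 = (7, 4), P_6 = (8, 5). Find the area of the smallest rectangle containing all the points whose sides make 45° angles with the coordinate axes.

In coordinates u = x + y, v = x − y the rectangle is axis-aligned; the map (x,y)→(u,v) scales areas by 2.
u-values: -9, -4, 3, 0, 11, 13; range = 13 − (-9) = 22.
v-values: -5, 6, -1, 2, 3, 3; range = 6 − (-5) = 11.
Area = (22 × 11) / 2 = 121.

121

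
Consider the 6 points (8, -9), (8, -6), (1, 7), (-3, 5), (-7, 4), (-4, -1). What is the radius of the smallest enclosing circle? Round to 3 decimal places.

A smallest enclosing disk is always determined by at most three of the input points on its boundary.
The farthest pair is (8, -9)–(-7, 4) with squared distance 394. The circle on this segment as diameter has centre (0.5, -2.5) and r² = 394/4 = 98.5.
Check (8, -6): distance² to centre = 68.5 ≤ 98.5, so it lies inside.
All remaining points lie in this disk, and no smaller disk contains both endpoints, so this is the minimum enclosing circle.
r = √(98.5) ≈ 9.925.

9.925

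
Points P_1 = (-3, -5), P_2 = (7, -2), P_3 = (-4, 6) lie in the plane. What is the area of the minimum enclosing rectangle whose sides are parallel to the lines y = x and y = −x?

123.5

In coordinates u = x + y, v = x − y the rectangle is axis-aligned; the map (x,y)→(u,v) scales areas by 2.
u-values: -8, 5, 2; range = 5 − (-8) = 13.
v-values: 2, 9, -10; range = 9 − (-10) = 19.
Area = (13 × 19) / 2 = 123.5.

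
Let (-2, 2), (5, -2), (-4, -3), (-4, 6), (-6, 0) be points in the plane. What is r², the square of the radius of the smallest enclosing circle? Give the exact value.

The minimum enclosing circle of a finite set is fixed by two of the points (as a diameter) or three (as a circumcircle).
The minimum enclosing circle is determined by three boundary points: (5, -2), (-4, 6), (-6, 0).
Their circumcentre is (-1/14, 19/14) with r² = 3625/98.
The farthest remaining point (-4, -3) is at distance² 3373/98 ≤ 3625/98.

3625/98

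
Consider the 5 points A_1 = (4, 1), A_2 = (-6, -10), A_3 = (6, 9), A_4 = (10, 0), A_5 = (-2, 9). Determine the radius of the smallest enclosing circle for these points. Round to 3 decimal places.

The farthest pair is A_2–A_3 with squared distance 505. The circle on this segment as diameter has centre (0, -0.5) and r² = 505/4 = 126.25.
Check A_1: distance² to centre = 18.25 ≤ 126.25, so it lies inside.
All remaining points lie in this disk, and no smaller disk contains both endpoints, so this is the minimum enclosing circle.
r = √(126.25) ≈ 11.236.

11.236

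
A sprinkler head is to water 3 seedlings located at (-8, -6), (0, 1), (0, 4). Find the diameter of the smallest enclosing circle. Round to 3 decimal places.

Call the three points A, B, C in the order given.
Side lengths²: AB² = 113, AC² = 164, BC² = 9.
Since AC² = 164 ≥ 113 + 9 = 122, the angle opposite AC is not acute, so the smallest enclosing circle has AC as diameter.
Centre = midpoint of AC = (-4, -1), r² = 164/4 = 41.
Diameter = 2r = 2√41 ≈ 12.806.

12.806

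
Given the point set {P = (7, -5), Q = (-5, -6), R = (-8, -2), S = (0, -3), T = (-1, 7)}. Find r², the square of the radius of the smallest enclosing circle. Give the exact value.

65

The minimum enclosing circle is determined by three boundary points: P, R, T.
Their circumcentre is (0, -1) with r² = 65.
The farthest remaining point Q is at distance² 50 ≤ 65.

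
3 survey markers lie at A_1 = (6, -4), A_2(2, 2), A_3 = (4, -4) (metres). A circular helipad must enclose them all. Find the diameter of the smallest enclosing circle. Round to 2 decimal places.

7.21

Side lengths²: A_1A_2² = 52, A_1A_3² = 4, A_2A_3² = 40.
Since A_1A_2² = 52 ≥ 40 + 4 = 44, the angle opposite A_1A_2 is not acute, so the smallest enclosing circle has A_1A_2 as diameter.
Centre = midpoint of A_1A_2 = (4, -1), r² = 52/4 = 13.
Diameter = 2r = 2√13 ≈ 7.21.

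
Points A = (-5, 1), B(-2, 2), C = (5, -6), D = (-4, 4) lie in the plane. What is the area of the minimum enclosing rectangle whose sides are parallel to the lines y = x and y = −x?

In coordinates u = x + y, v = x − y the rectangle is axis-aligned; the map (x,y)→(u,v) scales areas by 2.
u-values: -4, 0, -1, 0; range = 0 − (-4) = 4.
v-values: -6, -4, 11, -8; range = 11 − (-8) = 19.
Area = (4 × 19) / 2 = 38.

38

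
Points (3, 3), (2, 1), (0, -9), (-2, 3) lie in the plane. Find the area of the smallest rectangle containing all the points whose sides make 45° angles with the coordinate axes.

In coordinates u = x + y, v = x − y the rectangle is axis-aligned; the map (x,y)→(u,v) scales areas by 2.
u-values: 6, 3, -9, 1; range = 6 − (-9) = 15.
v-values: 0, 1, 9, -5; range = 9 − (-5) = 14.
Area = (15 × 14) / 2 = 105.

105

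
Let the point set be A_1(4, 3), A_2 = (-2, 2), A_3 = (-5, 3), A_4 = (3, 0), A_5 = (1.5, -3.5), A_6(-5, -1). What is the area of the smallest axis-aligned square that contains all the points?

81

The bounding box has width 9 and height 6.5.
An axis-aligned square enclosing the set must have side ≥ max(width, height).
So the minimum side is max(9, 6.5) = 9.
Area = 9² = 81.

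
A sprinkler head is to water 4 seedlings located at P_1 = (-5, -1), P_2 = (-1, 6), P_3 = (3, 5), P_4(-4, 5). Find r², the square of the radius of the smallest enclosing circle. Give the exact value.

The minimum enclosing circle of a finite set is fixed by two of the points (as a diameter) or three (as a circumcircle).
The farthest pair is P_1–P_3 with squared distance 100. The circle on this segment as diameter has centre (-1, 2) and r² = 100/4 = 25.
Check P_2: distance² to centre = 16 ≤ 25, so it lies inside.
All remaining points lie in this disk, and no smaller disk contains both endpoints, so this is the minimum enclosing circle.

25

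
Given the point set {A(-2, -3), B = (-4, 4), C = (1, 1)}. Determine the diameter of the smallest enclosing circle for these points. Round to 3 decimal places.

Side lengths²: AB² = 53, AC² = 25, BC² = 34.
Since AB² = 53 < 34 + 25 = 59, the triangle is acute, so the smallest enclosing circle is the circumcircle.
Circumcentre = (-153/58, 35/58), r² = 22525/1682.
Diameter = 2r = 2√(22525/1682) ≈ 7.319.

7.319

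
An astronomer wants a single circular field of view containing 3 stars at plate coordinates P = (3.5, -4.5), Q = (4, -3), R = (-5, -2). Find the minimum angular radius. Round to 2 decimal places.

4.53

Side lengths²: PQ² = 2.5, PR² = 78.5, QR² = 82.
Since QR² = 82 ≥ 78.5 + 2.5 = 81, the angle opposite QR is not acute, so the smallest enclosing circle has QR as diameter.
Centre = midpoint of QR = (-0.5, -2.5), r² = 82/4 = 20.5.
r = √(20.5) ≈ 4.53.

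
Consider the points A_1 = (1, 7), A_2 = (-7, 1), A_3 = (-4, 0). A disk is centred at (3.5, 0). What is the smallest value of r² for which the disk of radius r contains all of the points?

The required radius is the distance from (3.5, 0) to the farthest point.
Squared distances: 55.25, 111.25, 56.25.
Maximum is 111.25, attained at A_2.

111.25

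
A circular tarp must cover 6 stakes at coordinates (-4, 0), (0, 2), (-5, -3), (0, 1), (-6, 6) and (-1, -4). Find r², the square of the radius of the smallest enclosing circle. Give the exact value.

31.25

A smallest enclosing disk is always determined by at most three of the input points on its boundary.
The farthest pair is (-6, 6)–(-1, -4) with squared distance 125. The circle on this segment as diameter has centre (-3.5, 1) and r² = 125/4 = 31.25.
Check (-4, 0): distance² to centre = 1.25 ≤ 31.25, so it lies inside.
All remaining points lie in this disk, and no smaller disk contains both endpoints, so this is the minimum enclosing circle.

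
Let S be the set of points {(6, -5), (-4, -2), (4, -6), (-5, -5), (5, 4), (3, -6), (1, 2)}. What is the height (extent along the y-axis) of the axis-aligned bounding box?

max y = 4, min y = -6, so height = 10.

10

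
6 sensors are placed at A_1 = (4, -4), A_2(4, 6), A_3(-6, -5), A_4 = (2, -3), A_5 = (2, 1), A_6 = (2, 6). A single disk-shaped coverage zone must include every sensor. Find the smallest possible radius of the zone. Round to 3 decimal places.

By Welzl's lemma the MEC is supported by two points (diametrically opposite) or three points (on a circumcircle).
The farthest pair is A_2–A_3 with squared distance 221. The circle on this segment as diameter has centre (-1, 0.5) and r² = 221/4 = 55.25.
Check A_1: distance² to centre = 45.25 ≤ 55.25, so it lies inside.
All remaining points lie in this disk, and no smaller disk contains both endpoints, so this is the minimum enclosing circle.
r = √(55.25) ≈ 7.433.

7.433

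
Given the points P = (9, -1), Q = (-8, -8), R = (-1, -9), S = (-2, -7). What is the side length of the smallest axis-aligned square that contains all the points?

17

The bounding box has width 17 and height 8.
An axis-aligned square enclosing the set must have side ≥ max(width, height).
So the minimum side is max(17, 8) = 17.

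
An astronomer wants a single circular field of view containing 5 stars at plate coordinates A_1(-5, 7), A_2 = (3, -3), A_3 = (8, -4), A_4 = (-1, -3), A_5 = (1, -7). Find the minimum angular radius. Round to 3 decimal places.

By Welzl's lemma the MEC is supported by two points (diametrically opposite) or three points (on a circumcircle).
The farthest pair is A_1–A_3 with squared distance 290. The circle on this segment as diameter has centre (1.5, 1.5) and r² = 290/4 = 72.5.
Check A_2: distance² to centre = 22.5 ≤ 72.5, so it lies inside.
All remaining points lie in this disk, and no smaller disk contains both endpoints, so this is the minimum enclosing circle.
r = √(72.5) ≈ 8.515.

8.515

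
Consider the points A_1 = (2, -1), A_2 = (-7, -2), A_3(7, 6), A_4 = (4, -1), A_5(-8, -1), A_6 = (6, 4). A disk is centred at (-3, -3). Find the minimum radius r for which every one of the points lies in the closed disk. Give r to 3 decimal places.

13.454

The required radius is the distance from (-3, -3) to the farthest point.
Squared distances: 29, 17, 181, 53, 29, 130.
Maximum is 181, attained at A_3.
r = √181 ≈ 13.454.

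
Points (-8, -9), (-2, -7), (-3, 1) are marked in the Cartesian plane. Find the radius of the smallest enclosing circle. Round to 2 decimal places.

5.59

Call the three points A, B, C in the order given.
Side lengths²: AB² = 40, AC² = 125, BC² = 65.
Since AC² = 125 ≥ 65 + 40 = 105, the angle opposite AC is not acute, so the smallest enclosing circle has AC as diameter.
Centre = midpoint of AC = (-5.5, -4), r² = 125/4 = 31.25.
r = √(31.25) ≈ 5.59.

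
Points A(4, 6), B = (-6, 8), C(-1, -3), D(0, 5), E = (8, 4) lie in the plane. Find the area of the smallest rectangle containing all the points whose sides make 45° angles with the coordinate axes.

In coordinates u = x + y, v = x − y the rectangle is axis-aligned; the map (x,y)→(u,v) scales areas by 2.
u-values: 10, 2, -4, 5, 12; range = 12 − (-4) = 16.
v-values: -2, -14, 2, -5, 4; range = 4 − (-14) = 18.
Area = (16 × 18) / 2 = 144.

144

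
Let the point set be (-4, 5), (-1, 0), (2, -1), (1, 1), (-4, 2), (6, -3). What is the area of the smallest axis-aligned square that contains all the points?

100

The bounding box has width 10 and height 8.
An axis-aligned square enclosing the set must have side ≥ max(width, height).
So the minimum side is max(10, 8) = 10.
Area = 10² = 100.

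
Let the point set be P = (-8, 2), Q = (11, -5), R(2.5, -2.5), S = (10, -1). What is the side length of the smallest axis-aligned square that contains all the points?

The bounding box has width 19 and height 7.
An axis-aligned square enclosing the set must have side ≥ max(width, height).
So the minimum side is max(19, 7) = 19.

19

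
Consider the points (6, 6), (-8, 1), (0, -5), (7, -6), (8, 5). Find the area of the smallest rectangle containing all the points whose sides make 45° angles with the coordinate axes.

In coordinates u = x + y, v = x − y the rectangle is axis-aligned; the map (x,y)→(u,v) scales areas by 2.
u-values: 12, -7, -5, 1, 13; range = 13 − (-7) = 20.
v-values: 0, -9, 5, 13, 3; range = 13 − (-9) = 22.
Area = (20 × 22) / 2 = 220.

220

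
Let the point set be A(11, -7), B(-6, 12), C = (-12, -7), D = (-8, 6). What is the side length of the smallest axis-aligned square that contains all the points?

23

The bounding box has width 23 and height 19.
An axis-aligned square enclosing the set must have side ≥ max(width, height).
So the minimum side is max(23, 19) = 23.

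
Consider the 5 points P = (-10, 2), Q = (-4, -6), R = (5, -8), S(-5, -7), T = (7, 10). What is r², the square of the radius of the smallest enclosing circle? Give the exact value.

188149/1682

The minimum enclosing circle is determined by three boundary points: P, R, T.
Their circumcentre is (33/58, 93/58) with r² = 188149/1682.
The farthest remaining point S is at distance² 176665/1682 ≤ 188149/1682.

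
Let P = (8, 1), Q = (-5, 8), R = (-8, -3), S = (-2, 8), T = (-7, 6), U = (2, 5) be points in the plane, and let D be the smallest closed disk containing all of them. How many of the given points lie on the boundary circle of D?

The minimum enclosing circle of a finite set is fixed by two of the points (as a diameter) or three (as a circumcircle).
The minimum enclosing circle is determined by three boundary points: P, Q, R.
Their circumcentre is (-19/41, 35/41) with r² = 120445/1681.
The farthest remaining point T is at distance² 116345/1681 ≤ 120445/1681.
The points at distance exactly r from the centre are P, Q, R — 3 points.

3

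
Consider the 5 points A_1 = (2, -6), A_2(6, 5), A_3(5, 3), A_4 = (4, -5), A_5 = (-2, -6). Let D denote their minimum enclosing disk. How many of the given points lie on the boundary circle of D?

A smallest enclosing disk is always determined by at most three of the input points on its boundary.
The farthest pair is A_2–A_5 with squared distance 185. The circle on this segment as diameter has centre (2, -0.5) and r² = 185/4 = 46.25.
Check A_1: distance² to centre = 30.25 ≤ 46.25, so it lies inside.
All remaining points lie in this disk, and no smaller disk contains both endpoints, so this is the minimum enclosing circle.
The points at distance exactly r from the centre are A_2, A_5 — 2 points.

2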